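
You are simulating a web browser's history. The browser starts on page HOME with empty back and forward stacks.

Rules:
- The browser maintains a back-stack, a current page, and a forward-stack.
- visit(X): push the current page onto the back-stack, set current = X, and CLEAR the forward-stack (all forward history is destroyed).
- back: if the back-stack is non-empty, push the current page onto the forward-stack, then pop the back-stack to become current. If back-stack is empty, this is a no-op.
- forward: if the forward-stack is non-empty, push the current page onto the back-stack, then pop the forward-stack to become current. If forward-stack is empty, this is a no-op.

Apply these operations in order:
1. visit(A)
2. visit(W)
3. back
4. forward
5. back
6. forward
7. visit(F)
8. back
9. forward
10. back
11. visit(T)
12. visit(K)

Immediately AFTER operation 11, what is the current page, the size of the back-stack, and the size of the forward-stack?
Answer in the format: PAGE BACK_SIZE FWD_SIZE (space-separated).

After 1 (visit(A)): cur=A back=1 fwd=0
After 2 (visit(W)): cur=W back=2 fwd=0
After 3 (back): cur=A back=1 fwd=1
After 4 (forward): cur=W back=2 fwd=0
After 5 (back): cur=A back=1 fwd=1
After 6 (forward): cur=W back=2 fwd=0
After 7 (visit(F)): cur=F back=3 fwd=0
After 8 (back): cur=W back=2 fwd=1
After 9 (forward): cur=F back=3 fwd=0
After 10 (back): cur=W back=2 fwd=1
After 11 (visit(T)): cur=T back=3 fwd=0

T 3 0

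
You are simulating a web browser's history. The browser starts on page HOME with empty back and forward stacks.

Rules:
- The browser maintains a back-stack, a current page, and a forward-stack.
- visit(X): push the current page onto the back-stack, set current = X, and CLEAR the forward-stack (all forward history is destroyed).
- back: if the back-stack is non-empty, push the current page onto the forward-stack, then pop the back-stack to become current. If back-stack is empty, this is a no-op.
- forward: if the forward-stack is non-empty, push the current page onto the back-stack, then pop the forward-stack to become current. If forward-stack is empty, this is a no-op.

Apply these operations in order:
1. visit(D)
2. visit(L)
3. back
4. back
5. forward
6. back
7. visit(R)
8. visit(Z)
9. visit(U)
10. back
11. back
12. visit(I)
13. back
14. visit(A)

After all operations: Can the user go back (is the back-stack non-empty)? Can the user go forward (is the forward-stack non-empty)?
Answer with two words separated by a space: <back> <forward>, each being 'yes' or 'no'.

Answer: yes no

Derivation:
After 1 (visit(D)): cur=D back=1 fwd=0
After 2 (visit(L)): cur=L back=2 fwd=0
After 3 (back): cur=D back=1 fwd=1
After 4 (back): cur=HOME back=0 fwd=2
After 5 (forward): cur=D back=1 fwd=1
After 6 (back): cur=HOME back=0 fwd=2
After 7 (visit(R)): cur=R back=1 fwd=0
After 8 (visit(Z)): cur=Z back=2 fwd=0
After 9 (visit(U)): cur=U back=3 fwd=0
After 10 (back): cur=Z back=2 fwd=1
After 11 (back): cur=R back=1 fwd=2
After 12 (visit(I)): cur=I back=2 fwd=0
After 13 (back): cur=R back=1 fwd=1
After 14 (visit(A)): cur=A back=2 fwd=0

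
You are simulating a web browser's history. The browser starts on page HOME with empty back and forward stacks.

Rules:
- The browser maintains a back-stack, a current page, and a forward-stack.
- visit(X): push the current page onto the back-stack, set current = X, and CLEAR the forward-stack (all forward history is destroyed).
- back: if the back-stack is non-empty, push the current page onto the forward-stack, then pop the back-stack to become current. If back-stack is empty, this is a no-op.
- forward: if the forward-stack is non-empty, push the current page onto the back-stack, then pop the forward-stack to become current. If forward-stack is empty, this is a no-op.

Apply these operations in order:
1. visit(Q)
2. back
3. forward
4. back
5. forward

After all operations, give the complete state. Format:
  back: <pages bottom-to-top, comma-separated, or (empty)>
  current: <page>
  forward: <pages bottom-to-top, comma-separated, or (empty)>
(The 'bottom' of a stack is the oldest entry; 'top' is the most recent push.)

Answer: back: HOME
current: Q
forward: (empty)

Derivation:
After 1 (visit(Q)): cur=Q back=1 fwd=0
After 2 (back): cur=HOME back=0 fwd=1
After 3 (forward): cur=Q back=1 fwd=0
After 4 (back): cur=HOME back=0 fwd=1
After 5 (forward): cur=Q back=1 fwd=0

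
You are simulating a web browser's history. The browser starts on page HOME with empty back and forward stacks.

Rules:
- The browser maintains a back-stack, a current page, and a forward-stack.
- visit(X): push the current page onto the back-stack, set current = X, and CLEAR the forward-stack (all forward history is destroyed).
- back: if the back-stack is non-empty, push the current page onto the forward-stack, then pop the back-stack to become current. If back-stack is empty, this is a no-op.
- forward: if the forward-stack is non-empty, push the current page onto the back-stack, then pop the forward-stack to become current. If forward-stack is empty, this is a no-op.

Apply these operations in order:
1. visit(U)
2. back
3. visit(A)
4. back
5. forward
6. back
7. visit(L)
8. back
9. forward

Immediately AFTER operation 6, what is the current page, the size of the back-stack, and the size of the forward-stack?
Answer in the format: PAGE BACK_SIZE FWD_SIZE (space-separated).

After 1 (visit(U)): cur=U back=1 fwd=0
After 2 (back): cur=HOME back=0 fwd=1
After 3 (visit(A)): cur=A back=1 fwd=0
After 4 (back): cur=HOME back=0 fwd=1
After 5 (forward): cur=A back=1 fwd=0
After 6 (back): cur=HOME back=0 fwd=1

HOME 0 1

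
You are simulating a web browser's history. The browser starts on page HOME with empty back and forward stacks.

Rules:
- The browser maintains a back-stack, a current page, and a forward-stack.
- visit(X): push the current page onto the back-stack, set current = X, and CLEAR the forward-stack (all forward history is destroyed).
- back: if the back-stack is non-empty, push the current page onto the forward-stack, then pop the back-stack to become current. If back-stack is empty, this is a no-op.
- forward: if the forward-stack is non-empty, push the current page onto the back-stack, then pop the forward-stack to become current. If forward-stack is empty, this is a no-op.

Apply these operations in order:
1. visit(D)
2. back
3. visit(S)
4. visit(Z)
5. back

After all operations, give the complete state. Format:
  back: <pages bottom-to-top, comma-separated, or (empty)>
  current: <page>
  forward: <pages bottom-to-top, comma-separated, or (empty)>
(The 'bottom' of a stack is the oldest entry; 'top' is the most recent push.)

Answer: back: HOME
current: S
forward: Z

Derivation:
After 1 (visit(D)): cur=D back=1 fwd=0
After 2 (back): cur=HOME back=0 fwd=1
After 3 (visit(S)): cur=S back=1 fwd=0
After 4 (visit(Z)): cur=Z back=2 fwd=0
After 5 (back): cur=S back=1 fwd=1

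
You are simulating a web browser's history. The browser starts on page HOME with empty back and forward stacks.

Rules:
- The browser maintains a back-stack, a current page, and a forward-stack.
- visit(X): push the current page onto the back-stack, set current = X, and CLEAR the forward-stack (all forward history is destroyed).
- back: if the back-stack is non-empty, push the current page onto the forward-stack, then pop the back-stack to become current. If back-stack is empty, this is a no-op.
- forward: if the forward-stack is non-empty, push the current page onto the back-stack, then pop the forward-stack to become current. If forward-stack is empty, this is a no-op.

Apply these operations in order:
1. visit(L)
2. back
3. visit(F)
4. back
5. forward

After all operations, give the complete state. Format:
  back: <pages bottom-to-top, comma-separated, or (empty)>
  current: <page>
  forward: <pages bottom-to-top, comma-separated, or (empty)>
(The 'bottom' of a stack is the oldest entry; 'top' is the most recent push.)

Answer: back: HOME
current: F
forward: (empty)

Derivation:
After 1 (visit(L)): cur=L back=1 fwd=0
After 2 (back): cur=HOME back=0 fwd=1
After 3 (visit(F)): cur=F back=1 fwd=0
After 4 (back): cur=HOME back=0 fwd=1
After 5 (forward): cur=F back=1 fwd=0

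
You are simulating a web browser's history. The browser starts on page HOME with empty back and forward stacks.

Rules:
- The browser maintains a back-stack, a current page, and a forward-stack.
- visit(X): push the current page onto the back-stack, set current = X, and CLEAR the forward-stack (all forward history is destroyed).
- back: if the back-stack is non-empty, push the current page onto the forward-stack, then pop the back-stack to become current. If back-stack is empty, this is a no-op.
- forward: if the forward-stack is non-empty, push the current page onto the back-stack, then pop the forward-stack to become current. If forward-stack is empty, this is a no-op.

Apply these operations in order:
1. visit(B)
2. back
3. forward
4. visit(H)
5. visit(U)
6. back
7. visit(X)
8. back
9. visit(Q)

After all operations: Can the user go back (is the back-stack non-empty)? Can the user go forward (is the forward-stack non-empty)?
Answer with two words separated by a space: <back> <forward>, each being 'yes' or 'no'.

After 1 (visit(B)): cur=B back=1 fwd=0
After 2 (back): cur=HOME back=0 fwd=1
After 3 (forward): cur=B back=1 fwd=0
After 4 (visit(H)): cur=H back=2 fwd=0
After 5 (visit(U)): cur=U back=3 fwd=0
After 6 (back): cur=H back=2 fwd=1
After 7 (visit(X)): cur=X back=3 fwd=0
After 8 (back): cur=H back=2 fwd=1
After 9 (visit(Q)): cur=Q back=3 fwd=0

Answer: yes no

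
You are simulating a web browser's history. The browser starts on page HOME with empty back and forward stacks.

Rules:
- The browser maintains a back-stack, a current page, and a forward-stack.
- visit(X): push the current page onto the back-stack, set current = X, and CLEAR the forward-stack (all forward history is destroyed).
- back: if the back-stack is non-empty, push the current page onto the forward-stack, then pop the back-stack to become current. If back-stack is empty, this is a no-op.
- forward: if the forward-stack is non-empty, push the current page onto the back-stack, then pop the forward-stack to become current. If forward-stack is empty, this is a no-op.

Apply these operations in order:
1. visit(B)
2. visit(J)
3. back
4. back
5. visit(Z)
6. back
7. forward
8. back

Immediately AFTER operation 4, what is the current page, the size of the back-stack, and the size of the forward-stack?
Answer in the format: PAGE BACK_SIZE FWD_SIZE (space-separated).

After 1 (visit(B)): cur=B back=1 fwd=0
After 2 (visit(J)): cur=J back=2 fwd=0
After 3 (back): cur=B back=1 fwd=1
After 4 (back): cur=HOME back=0 fwd=2

HOME 0 2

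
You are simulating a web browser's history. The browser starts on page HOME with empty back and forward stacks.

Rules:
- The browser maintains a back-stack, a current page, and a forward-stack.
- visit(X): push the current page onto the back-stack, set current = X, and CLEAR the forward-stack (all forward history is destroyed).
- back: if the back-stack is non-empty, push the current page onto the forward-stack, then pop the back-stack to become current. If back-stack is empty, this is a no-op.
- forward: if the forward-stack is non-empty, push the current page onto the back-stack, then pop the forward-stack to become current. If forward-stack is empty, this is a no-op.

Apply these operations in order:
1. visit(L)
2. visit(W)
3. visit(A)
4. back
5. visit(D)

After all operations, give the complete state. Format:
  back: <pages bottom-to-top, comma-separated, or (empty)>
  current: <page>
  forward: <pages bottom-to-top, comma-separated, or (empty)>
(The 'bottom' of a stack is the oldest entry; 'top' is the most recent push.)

Answer: back: HOME,L,W
current: D
forward: (empty)

Derivation:
After 1 (visit(L)): cur=L back=1 fwd=0
After 2 (visit(W)): cur=W back=2 fwd=0
After 3 (visit(A)): cur=A back=3 fwd=0
After 4 (back): cur=W back=2 fwd=1
After 5 (visit(D)): cur=D back=3 fwd=0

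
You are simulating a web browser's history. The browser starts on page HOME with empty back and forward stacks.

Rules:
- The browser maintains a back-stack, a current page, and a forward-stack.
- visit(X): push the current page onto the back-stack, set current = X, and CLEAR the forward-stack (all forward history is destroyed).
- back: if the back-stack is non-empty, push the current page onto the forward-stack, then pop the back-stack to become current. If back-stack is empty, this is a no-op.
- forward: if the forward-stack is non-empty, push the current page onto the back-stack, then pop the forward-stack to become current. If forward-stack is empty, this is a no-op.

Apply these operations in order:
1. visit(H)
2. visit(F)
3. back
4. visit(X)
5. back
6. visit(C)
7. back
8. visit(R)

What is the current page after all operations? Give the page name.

Answer: R

Derivation:
After 1 (visit(H)): cur=H back=1 fwd=0
After 2 (visit(F)): cur=F back=2 fwd=0
After 3 (back): cur=H back=1 fwd=1
After 4 (visit(X)): cur=X back=2 fwd=0
After 5 (back): cur=H back=1 fwd=1
After 6 (visit(C)): cur=C back=2 fwd=0
After 7 (back): cur=H back=1 fwd=1
After 8 (visit(R)): cur=R back=2 fwd=0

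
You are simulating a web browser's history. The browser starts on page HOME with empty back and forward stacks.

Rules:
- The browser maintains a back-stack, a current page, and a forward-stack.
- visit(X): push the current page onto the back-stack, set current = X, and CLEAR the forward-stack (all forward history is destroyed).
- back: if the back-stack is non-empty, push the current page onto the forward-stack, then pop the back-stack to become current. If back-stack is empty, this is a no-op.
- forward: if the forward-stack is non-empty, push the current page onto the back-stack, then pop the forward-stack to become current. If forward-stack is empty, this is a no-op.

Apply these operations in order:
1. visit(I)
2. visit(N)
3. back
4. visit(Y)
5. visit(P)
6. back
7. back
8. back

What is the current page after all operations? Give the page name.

Answer: HOME

Derivation:
After 1 (visit(I)): cur=I back=1 fwd=0
After 2 (visit(N)): cur=N back=2 fwd=0
After 3 (back): cur=I back=1 fwd=1
After 4 (visit(Y)): cur=Y back=2 fwd=0
After 5 (visit(P)): cur=P back=3 fwd=0
After 6 (back): cur=Y back=2 fwd=1
After 7 (back): cur=I back=1 fwd=2
After 8 (back): cur=HOME back=0 fwd=3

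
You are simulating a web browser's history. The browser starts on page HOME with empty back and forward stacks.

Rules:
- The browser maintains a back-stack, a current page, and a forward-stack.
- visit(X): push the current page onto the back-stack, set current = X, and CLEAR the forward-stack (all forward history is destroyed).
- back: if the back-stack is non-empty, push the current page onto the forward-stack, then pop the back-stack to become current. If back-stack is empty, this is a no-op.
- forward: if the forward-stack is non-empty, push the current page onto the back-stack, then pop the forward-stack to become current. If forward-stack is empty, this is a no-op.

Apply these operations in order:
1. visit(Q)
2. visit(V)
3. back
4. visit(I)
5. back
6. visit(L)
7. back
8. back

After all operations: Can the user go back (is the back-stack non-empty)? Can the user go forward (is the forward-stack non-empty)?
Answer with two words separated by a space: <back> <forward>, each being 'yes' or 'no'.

Answer: no yes

Derivation:
After 1 (visit(Q)): cur=Q back=1 fwd=0
After 2 (visit(V)): cur=V back=2 fwd=0
After 3 (back): cur=Q back=1 fwd=1
After 4 (visit(I)): cur=I back=2 fwd=0
After 5 (back): cur=Q back=1 fwd=1
After 6 (visit(L)): cur=L back=2 fwd=0
After 7 (back): cur=Q back=1 fwd=1
After 8 (back): cur=HOME back=0 fwd=2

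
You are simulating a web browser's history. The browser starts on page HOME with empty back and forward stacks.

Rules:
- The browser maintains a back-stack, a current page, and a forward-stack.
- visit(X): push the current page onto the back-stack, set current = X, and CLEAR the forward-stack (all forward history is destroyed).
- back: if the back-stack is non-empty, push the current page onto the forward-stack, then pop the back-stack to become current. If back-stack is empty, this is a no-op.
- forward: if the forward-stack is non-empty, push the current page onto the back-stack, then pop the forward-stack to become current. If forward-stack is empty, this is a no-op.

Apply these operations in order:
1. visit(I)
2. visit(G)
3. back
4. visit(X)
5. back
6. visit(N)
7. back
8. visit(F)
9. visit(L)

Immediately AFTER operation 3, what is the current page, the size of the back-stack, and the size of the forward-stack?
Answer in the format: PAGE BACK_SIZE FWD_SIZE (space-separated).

After 1 (visit(I)): cur=I back=1 fwd=0
After 2 (visit(G)): cur=G back=2 fwd=0
After 3 (back): cur=I back=1 fwd=1

I 1 1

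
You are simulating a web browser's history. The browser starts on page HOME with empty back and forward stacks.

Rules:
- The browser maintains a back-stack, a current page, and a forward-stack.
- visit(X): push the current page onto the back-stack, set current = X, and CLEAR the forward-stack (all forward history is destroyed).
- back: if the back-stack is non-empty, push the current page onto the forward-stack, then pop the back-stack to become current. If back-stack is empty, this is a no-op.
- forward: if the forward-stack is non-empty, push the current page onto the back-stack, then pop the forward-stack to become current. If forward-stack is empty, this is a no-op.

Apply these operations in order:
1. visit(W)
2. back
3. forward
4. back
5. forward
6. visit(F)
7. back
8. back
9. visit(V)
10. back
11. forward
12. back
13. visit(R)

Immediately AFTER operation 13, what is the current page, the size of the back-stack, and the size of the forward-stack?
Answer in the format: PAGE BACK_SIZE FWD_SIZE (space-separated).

After 1 (visit(W)): cur=W back=1 fwd=0
After 2 (back): cur=HOME back=0 fwd=1
After 3 (forward): cur=W back=1 fwd=0
After 4 (back): cur=HOME back=0 fwd=1
After 5 (forward): cur=W back=1 fwd=0
After 6 (visit(F)): cur=F back=2 fwd=0
After 7 (back): cur=W back=1 fwd=1
After 8 (back): cur=HOME back=0 fwd=2
After 9 (visit(V)): cur=V back=1 fwd=0
After 10 (back): cur=HOME back=0 fwd=1
After 11 (forward): cur=V back=1 fwd=0
After 12 (back): cur=HOME back=0 fwd=1
After 13 (visit(R)): cur=R back=1 fwd=0

R 1 0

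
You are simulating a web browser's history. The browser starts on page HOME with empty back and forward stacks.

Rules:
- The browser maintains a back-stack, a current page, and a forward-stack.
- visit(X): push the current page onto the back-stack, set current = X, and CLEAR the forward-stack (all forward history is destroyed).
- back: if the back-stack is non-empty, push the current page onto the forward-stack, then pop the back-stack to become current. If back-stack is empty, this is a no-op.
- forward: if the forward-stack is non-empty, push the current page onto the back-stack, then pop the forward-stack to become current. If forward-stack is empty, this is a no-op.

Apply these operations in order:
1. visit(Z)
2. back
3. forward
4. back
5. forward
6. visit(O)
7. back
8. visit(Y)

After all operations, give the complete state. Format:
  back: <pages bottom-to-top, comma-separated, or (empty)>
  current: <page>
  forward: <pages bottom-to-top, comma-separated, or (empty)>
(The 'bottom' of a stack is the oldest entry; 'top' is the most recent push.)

Answer: back: HOME,Z
current: Y
forward: (empty)

Derivation:
After 1 (visit(Z)): cur=Z back=1 fwd=0
After 2 (back): cur=HOME back=0 fwd=1
After 3 (forward): cur=Z back=1 fwd=0
After 4 (back): cur=HOME back=0 fwd=1
After 5 (forward): cur=Z back=1 fwd=0
After 6 (visit(O)): cur=O back=2 fwd=0
After 7 (back): cur=Z back=1 fwd=1
After 8 (visit(Y)): cur=Y back=2 fwd=0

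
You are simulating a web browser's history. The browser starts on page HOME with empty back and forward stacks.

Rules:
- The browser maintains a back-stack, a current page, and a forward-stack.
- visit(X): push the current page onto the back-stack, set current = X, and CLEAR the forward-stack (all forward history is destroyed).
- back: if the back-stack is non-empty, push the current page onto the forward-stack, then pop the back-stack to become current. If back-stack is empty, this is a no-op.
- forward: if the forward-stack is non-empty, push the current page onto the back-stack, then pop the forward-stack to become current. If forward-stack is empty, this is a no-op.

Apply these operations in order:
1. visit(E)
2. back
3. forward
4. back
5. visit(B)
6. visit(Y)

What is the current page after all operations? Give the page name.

After 1 (visit(E)): cur=E back=1 fwd=0
After 2 (back): cur=HOME back=0 fwd=1
After 3 (forward): cur=E back=1 fwd=0
After 4 (back): cur=HOME back=0 fwd=1
After 5 (visit(B)): cur=B back=1 fwd=0
After 6 (visit(Y)): cur=Y back=2 fwd=0

Answer: Y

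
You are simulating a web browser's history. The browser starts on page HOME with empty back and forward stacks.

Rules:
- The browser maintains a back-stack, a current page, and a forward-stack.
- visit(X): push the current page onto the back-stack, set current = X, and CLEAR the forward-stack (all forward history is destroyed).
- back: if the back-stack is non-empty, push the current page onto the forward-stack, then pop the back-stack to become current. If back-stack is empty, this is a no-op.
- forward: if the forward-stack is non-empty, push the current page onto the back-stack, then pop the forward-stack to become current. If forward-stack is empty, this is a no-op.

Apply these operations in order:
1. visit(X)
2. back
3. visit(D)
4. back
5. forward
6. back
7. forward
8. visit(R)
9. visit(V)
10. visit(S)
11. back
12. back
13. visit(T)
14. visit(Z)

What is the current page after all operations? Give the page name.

Answer: Z

Derivation:
After 1 (visit(X)): cur=X back=1 fwd=0
After 2 (back): cur=HOME back=0 fwd=1
After 3 (visit(D)): cur=D back=1 fwd=0
After 4 (back): cur=HOME back=0 fwd=1
After 5 (forward): cur=D back=1 fwd=0
After 6 (back): cur=HOME back=0 fwd=1
After 7 (forward): cur=D back=1 fwd=0
After 8 (visit(R)): cur=R back=2 fwd=0
After 9 (visit(V)): cur=V back=3 fwd=0
After 10 (visit(S)): cur=S back=4 fwd=0
After 11 (back): cur=V back=3 fwd=1
After 12 (back): cur=R back=2 fwd=2
After 13 (visit(T)): cur=T back=3 fwd=0
After 14 (visit(Z)): cur=Z back=4 fwd=0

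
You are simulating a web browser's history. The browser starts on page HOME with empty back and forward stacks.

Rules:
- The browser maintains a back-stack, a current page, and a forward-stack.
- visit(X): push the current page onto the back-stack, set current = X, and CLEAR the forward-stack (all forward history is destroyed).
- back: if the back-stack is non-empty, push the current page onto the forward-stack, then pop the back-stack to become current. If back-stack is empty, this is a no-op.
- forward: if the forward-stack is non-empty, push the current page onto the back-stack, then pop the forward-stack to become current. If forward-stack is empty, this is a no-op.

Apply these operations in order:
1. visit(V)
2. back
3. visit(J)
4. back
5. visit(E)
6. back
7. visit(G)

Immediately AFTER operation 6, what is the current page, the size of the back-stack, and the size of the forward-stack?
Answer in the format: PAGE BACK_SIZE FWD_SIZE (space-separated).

After 1 (visit(V)): cur=V back=1 fwd=0
After 2 (back): cur=HOME back=0 fwd=1
After 3 (visit(J)): cur=J back=1 fwd=0
After 4 (back): cur=HOME back=0 fwd=1
After 5 (visit(E)): cur=E back=1 fwd=0
After 6 (back): cur=HOME back=0 fwd=1

HOME 0 1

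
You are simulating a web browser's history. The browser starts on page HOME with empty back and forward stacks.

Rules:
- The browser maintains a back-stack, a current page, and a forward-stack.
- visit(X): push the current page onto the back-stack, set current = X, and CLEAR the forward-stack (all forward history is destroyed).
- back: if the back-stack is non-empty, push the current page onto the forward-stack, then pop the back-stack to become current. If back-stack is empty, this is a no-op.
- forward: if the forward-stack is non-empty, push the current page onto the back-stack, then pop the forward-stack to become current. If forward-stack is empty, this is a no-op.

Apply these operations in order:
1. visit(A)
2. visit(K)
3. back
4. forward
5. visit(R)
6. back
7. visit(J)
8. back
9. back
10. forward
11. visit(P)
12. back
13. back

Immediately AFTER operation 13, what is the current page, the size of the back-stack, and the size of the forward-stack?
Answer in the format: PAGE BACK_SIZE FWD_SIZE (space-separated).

After 1 (visit(A)): cur=A back=1 fwd=0
After 2 (visit(K)): cur=K back=2 fwd=0
After 3 (back): cur=A back=1 fwd=1
After 4 (forward): cur=K back=2 fwd=0
After 5 (visit(R)): cur=R back=3 fwd=0
After 6 (back): cur=K back=2 fwd=1
After 7 (visit(J)): cur=J back=3 fwd=0
After 8 (back): cur=K back=2 fwd=1
After 9 (back): cur=A back=1 fwd=2
After 10 (forward): cur=K back=2 fwd=1
After 11 (visit(P)): cur=P back=3 fwd=0
After 12 (back): cur=K back=2 fwd=1
After 13 (back): cur=A back=1 fwd=2

A 1 2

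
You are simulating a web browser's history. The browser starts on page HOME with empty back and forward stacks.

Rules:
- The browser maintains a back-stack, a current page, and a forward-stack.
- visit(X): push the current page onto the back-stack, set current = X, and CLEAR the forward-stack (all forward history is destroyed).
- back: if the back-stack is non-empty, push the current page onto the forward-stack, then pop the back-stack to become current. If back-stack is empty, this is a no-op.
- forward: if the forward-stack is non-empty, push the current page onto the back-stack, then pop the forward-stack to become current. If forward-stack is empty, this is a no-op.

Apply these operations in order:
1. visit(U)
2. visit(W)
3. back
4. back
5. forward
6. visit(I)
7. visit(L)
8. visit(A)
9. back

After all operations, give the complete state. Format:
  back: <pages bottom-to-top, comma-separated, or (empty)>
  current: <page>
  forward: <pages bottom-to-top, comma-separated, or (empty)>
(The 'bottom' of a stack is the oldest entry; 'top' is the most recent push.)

After 1 (visit(U)): cur=U back=1 fwd=0
After 2 (visit(W)): cur=W back=2 fwd=0
After 3 (back): cur=U back=1 fwd=1
After 4 (back): cur=HOME back=0 fwd=2
After 5 (forward): cur=U back=1 fwd=1
After 6 (visit(I)): cur=I back=2 fwd=0
After 7 (visit(L)): cur=L back=3 fwd=0
After 8 (visit(A)): cur=A back=4 fwd=0
After 9 (back): cur=L back=3 fwd=1

Answer: back: HOME,U,I
current: L
forward: A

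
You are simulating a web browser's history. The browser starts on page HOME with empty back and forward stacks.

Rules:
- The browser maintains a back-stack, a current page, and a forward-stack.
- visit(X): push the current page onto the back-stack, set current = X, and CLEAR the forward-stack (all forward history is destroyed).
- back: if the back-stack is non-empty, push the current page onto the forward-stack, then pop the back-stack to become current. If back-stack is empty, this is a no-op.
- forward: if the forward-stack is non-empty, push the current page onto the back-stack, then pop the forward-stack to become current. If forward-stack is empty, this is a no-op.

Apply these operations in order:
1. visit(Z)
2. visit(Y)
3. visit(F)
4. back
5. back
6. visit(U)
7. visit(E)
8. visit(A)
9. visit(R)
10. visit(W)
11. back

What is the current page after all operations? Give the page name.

Answer: R

Derivation:
After 1 (visit(Z)): cur=Z back=1 fwd=0
After 2 (visit(Y)): cur=Y back=2 fwd=0
After 3 (visit(F)): cur=F back=3 fwd=0
After 4 (back): cur=Y back=2 fwd=1
After 5 (back): cur=Z back=1 fwd=2
After 6 (visit(U)): cur=U back=2 fwd=0
After 7 (visit(E)): cur=E back=3 fwd=0
After 8 (visit(A)): cur=A back=4 fwd=0
After 9 (visit(R)): cur=R back=5 fwd=0
After 10 (visit(W)): cur=W back=6 fwd=0
After 11 (back): cur=R back=5 fwd=1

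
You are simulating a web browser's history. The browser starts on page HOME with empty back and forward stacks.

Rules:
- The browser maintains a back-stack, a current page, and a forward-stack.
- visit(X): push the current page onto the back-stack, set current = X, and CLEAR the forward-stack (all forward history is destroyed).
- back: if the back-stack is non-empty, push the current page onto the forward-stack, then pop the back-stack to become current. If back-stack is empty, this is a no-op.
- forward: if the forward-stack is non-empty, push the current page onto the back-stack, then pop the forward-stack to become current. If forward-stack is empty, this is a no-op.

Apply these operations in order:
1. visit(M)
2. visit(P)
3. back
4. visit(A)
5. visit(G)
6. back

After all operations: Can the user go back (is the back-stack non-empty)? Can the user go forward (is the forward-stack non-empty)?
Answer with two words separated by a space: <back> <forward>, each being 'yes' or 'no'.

Answer: yes yes

Derivation:
After 1 (visit(M)): cur=M back=1 fwd=0
After 2 (visit(P)): cur=P back=2 fwd=0
After 3 (back): cur=M back=1 fwd=1
After 4 (visit(A)): cur=A back=2 fwd=0
After 5 (visit(G)): cur=G back=3 fwd=0
After 6 (back): cur=A back=2 fwd=1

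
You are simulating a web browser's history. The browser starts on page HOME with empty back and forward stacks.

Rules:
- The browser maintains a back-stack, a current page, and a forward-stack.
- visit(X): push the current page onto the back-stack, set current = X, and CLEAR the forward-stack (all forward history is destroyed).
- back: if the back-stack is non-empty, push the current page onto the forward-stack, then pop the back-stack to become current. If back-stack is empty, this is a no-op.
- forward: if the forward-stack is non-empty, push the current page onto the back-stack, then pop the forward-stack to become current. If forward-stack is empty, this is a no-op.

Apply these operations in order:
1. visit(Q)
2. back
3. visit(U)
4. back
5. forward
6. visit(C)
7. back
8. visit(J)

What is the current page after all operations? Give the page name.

After 1 (visit(Q)): cur=Q back=1 fwd=0
After 2 (back): cur=HOME back=0 fwd=1
After 3 (visit(U)): cur=U back=1 fwd=0
After 4 (back): cur=HOME back=0 fwd=1
After 5 (forward): cur=U back=1 fwd=0
After 6 (visit(C)): cur=C back=2 fwd=0
After 7 (back): cur=U back=1 fwd=1
After 8 (visit(J)): cur=J back=2 fwd=0

Answer: J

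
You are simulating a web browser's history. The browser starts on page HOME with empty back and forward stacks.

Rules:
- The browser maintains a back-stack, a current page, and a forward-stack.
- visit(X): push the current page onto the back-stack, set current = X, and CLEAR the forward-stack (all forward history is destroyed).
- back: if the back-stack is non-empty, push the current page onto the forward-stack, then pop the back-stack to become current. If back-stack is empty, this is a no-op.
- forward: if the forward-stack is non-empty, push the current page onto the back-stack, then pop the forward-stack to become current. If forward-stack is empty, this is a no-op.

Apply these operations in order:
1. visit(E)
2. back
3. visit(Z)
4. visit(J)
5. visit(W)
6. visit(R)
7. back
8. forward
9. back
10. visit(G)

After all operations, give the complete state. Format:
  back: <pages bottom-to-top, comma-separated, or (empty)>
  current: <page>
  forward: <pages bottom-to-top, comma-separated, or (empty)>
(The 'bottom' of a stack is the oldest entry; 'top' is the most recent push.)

Answer: back: HOME,Z,J,W
current: G
forward: (empty)

Derivation:
After 1 (visit(E)): cur=E back=1 fwd=0
After 2 (back): cur=HOME back=0 fwd=1
After 3 (visit(Z)): cur=Z back=1 fwd=0
After 4 (visit(J)): cur=J back=2 fwd=0
After 5 (visit(W)): cur=W back=3 fwd=0
After 6 (visit(R)): cur=R back=4 fwd=0
After 7 (back): cur=W back=3 fwd=1
After 8 (forward): cur=R back=4 fwd=0
After 9 (back): cur=W back=3 fwd=1
After 10 (visit(G)): cur=G back=4 fwd=0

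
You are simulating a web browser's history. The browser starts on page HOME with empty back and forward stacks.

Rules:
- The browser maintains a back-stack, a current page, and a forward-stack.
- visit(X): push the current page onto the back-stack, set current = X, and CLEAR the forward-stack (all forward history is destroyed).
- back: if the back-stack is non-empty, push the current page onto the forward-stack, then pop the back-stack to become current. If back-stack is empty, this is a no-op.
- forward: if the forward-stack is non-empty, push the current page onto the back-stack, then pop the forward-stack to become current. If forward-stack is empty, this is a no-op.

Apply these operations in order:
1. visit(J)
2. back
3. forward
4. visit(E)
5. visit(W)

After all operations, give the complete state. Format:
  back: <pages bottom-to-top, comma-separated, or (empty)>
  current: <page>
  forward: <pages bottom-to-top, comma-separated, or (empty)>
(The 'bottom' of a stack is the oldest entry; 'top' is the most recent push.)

Answer: back: HOME,J,E
current: W
forward: (empty)

Derivation:
After 1 (visit(J)): cur=J back=1 fwd=0
After 2 (back): cur=HOME back=0 fwd=1
After 3 (forward): cur=J back=1 fwd=0
After 4 (visit(E)): cur=E back=2 fwd=0
After 5 (visit(W)): cur=W back=3 fwd=0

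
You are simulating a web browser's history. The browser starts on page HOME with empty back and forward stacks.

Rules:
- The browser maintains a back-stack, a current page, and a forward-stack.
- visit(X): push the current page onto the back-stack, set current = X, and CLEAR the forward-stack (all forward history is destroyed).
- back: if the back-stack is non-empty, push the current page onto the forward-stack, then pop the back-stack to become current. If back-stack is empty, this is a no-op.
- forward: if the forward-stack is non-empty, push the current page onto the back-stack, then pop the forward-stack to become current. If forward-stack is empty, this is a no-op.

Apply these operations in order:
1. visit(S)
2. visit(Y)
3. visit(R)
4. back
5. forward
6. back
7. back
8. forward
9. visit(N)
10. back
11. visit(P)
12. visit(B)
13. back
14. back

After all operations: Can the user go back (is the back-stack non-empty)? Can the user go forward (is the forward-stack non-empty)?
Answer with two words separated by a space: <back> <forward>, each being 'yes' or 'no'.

Answer: yes yes

Derivation:
After 1 (visit(S)): cur=S back=1 fwd=0
After 2 (visit(Y)): cur=Y back=2 fwd=0
After 3 (visit(R)): cur=R back=3 fwd=0
After 4 (back): cur=Y back=2 fwd=1
After 5 (forward): cur=R back=3 fwd=0
After 6 (back): cur=Y back=2 fwd=1
After 7 (back): cur=S back=1 fwd=2
After 8 (forward): cur=Y back=2 fwd=1
After 9 (visit(N)): cur=N back=3 fwd=0
After 10 (back): cur=Y back=2 fwd=1
After 11 (visit(P)): cur=P back=3 fwd=0
After 12 (visit(B)): cur=B back=4 fwd=0
After 13 (back): cur=P back=3 fwd=1
After 14 (back): cur=Y back=2 fwd=2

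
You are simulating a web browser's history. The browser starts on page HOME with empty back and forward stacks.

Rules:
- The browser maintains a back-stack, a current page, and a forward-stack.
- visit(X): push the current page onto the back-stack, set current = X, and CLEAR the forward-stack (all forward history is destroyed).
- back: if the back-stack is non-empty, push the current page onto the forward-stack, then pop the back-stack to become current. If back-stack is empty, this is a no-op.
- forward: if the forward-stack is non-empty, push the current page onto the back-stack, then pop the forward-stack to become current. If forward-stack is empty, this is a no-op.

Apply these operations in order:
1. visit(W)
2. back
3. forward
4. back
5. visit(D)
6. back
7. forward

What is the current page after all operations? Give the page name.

After 1 (visit(W)): cur=W back=1 fwd=0
After 2 (back): cur=HOME back=0 fwd=1
After 3 (forward): cur=W back=1 fwd=0
After 4 (back): cur=HOME back=0 fwd=1
After 5 (visit(D)): cur=D back=1 fwd=0
After 6 (back): cur=HOME back=0 fwd=1
After 7 (forward): cur=D back=1 fwd=0

Answer: D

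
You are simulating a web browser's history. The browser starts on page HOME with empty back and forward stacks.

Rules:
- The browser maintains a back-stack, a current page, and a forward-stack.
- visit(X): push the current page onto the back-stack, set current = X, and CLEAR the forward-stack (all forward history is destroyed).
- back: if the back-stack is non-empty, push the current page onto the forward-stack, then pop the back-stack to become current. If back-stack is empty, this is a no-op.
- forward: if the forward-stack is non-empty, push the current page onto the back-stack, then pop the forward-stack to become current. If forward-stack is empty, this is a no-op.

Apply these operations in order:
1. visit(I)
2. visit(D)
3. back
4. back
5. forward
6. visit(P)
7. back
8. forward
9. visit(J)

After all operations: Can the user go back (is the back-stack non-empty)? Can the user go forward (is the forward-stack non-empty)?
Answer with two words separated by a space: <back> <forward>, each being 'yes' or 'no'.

Answer: yes no

Derivation:
After 1 (visit(I)): cur=I back=1 fwd=0
After 2 (visit(D)): cur=D back=2 fwd=0
After 3 (back): cur=I back=1 fwd=1
After 4 (back): cur=HOME back=0 fwd=2
After 5 (forward): cur=I back=1 fwd=1
After 6 (visit(P)): cur=P back=2 fwd=0
After 7 (back): cur=I back=1 fwd=1
After 8 (forward): cur=P back=2 fwd=0
After 9 (visit(J)): cur=J back=3 fwd=0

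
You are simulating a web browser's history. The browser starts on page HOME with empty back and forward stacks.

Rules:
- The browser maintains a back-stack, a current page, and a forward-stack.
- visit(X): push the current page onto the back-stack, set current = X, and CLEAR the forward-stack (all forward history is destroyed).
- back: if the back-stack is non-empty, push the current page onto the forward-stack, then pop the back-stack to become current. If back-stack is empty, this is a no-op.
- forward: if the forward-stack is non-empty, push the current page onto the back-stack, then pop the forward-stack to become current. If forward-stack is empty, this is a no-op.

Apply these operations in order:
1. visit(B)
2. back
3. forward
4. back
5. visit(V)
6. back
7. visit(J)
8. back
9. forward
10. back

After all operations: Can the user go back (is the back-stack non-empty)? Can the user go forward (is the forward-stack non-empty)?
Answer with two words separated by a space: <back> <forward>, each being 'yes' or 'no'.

Answer: no yes

Derivation:
After 1 (visit(B)): cur=B back=1 fwd=0
After 2 (back): cur=HOME back=0 fwd=1
After 3 (forward): cur=B back=1 fwd=0
After 4 (back): cur=HOME back=0 fwd=1
After 5 (visit(V)): cur=V back=1 fwd=0
After 6 (back): cur=HOME back=0 fwd=1
After 7 (visit(J)): cur=J back=1 fwd=0
After 8 (back): cur=HOME back=0 fwd=1
After 9 (forward): cur=J back=1 fwd=0
After 10 (back): cur=HOME back=0 fwd=1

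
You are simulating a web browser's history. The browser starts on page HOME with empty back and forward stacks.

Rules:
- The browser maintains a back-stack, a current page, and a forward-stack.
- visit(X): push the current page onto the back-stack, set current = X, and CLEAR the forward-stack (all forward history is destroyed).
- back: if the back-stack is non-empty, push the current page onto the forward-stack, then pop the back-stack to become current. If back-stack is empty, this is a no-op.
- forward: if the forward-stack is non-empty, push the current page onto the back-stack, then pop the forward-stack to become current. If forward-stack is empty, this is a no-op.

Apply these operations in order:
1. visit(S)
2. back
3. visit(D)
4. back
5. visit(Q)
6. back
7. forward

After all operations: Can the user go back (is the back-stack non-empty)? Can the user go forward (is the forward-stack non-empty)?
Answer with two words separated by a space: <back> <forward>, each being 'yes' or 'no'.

After 1 (visit(S)): cur=S back=1 fwd=0
After 2 (back): cur=HOME back=0 fwd=1
After 3 (visit(D)): cur=D back=1 fwd=0
After 4 (back): cur=HOME back=0 fwd=1
After 5 (visit(Q)): cur=Q back=1 fwd=0
After 6 (back): cur=HOME back=0 fwd=1
After 7 (forward): cur=Q back=1 fwd=0

Answer: yes no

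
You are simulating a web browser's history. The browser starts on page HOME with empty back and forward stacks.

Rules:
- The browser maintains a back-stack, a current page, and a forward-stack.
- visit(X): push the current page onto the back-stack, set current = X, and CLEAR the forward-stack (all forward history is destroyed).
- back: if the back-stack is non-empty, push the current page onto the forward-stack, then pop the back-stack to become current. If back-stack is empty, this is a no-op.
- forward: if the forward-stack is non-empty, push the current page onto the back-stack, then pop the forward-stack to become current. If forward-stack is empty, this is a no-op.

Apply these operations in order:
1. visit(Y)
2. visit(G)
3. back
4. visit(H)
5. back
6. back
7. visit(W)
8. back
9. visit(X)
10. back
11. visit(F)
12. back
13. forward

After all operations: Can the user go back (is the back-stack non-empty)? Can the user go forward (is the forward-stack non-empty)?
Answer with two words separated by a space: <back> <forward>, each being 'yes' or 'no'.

Answer: yes no

Derivation:
After 1 (visit(Y)): cur=Y back=1 fwd=0
After 2 (visit(G)): cur=G back=2 fwd=0
After 3 (back): cur=Y back=1 fwd=1
After 4 (visit(H)): cur=H back=2 fwd=0
After 5 (back): cur=Y back=1 fwd=1
After 6 (back): cur=HOME back=0 fwd=2
After 7 (visit(W)): cur=W back=1 fwd=0
After 8 (back): cur=HOME back=0 fwd=1
After 9 (visit(X)): cur=X back=1 fwd=0
After 10 (back): cur=HOME back=0 fwd=1
After 11 (visit(F)): cur=F back=1 fwd=0
After 12 (back): cur=HOME back=0 fwd=1
After 13 (forward): cur=F back=1 fwd=0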